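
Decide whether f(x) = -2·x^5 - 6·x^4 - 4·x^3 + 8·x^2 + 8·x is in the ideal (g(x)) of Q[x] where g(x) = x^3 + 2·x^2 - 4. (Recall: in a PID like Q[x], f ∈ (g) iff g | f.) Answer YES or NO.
YES

In Q[x] the ideal (g) consists of all multiples of g, so f ∈ (g) iff g | f, i.e. iff the remainder of f on division by g is 0. Divide f by g (g is monic, so eliminate the leading term of the running remainder at each step):
  leading term -2·x^5: subtract (-2·x^2)·g(x) = -2·x^5 - 4·x^4 + 8·x^2, leaving -2·x^4 - 4·x^3 + 8·x
  leading term -2·x^4: subtract (-2·x)·g(x) = -2·x^4 - 4·x^3 + 8·x, leaving 0
The remainder is 0, so f(x) = g(x) · h(x) with h(x) = -2·x^2 - 2·x. Hence g | f, i.e. f ∈ (g).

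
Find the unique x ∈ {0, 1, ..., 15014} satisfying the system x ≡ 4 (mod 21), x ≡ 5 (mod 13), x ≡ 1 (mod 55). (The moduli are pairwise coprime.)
x ≡ 14851 (mod 15015); the representative in [0, 15015) is 14851

The moduli 21, 13, 55 are pairwise coprime, so by the CRT there is a unique solution mod 21·13·55 = 15015.
Solve by successive substitution. Start with x ≡ 4 (mod 21).
  Combine with x ≡ 5 (mod 13): write x = 4 + 21·t and require 4 + 21·t ≡ 5 (mod 13), i.e. 21·t ≡ 5 − 4 ≡ 1 (mod 13). Since 21^(−1) ≡ 5 (mod 13) (21 ≡ 8 (mod 13)), t ≡ 5·1 ≡ 5 (mod 13). So x ≡ 4 + 21·5 = 109 (mod 273).
  Combine with x ≡ 1 (mod 55): write x = 109 + 273·t and require 109 + 273·t ≡ 1 (mod 55), i.e. 273·t ≡ 1 − 109 ≡ 2 (mod 55). Since 273^(−1) ≡ 27 (mod 55) (273 ≡ 53 (mod 55)), t ≡ 27·2 ≡ 54 (mod 55). So x ≡ 109 + 273·54 = 14851 (mod 15015).
Unique solution in [0, 15015): x = 14851.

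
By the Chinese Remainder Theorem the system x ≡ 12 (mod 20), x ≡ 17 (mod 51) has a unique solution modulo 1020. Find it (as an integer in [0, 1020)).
The moduli 20, 51 are pairwise coprime, so by the CRT there is a unique solution mod 20·51 = 1020.
Solve by successive substitution. Start with x ≡ 12 (mod 20).
  Combine with x ≡ 17 (mod 51): write x = 12 + 20·t and require 12 + 20·t ≡ 17 (mod 51), i.e. 20·t ≡ 17 − 12 ≡ 5 (mod 51). Since 20^(−1) ≡ 23 (mod 51), t ≡ 23·5 ≡ 13 (mod 51). So x ≡ 12 + 20·13 = 272 (mod 1020).
Unique solution in [0, 1020): x = 272.

Final answer: x ≡ 272 (mod 1020); the representative in [0, 1020) is 272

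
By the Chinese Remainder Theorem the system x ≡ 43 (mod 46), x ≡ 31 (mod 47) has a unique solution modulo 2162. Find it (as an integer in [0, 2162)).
The moduli 46, 47 are pairwise coprime, so by the CRT there is a unique solution mod 46·47 = 2162.
Solve by successive substitution. Start with x ≡ 43 (mod 46).
  Combine with x ≡ 31 (mod 47): write x = 43 + 46·t and require 43 + 46·t ≡ 31 (mod 47), i.e. 46·t ≡ 31 − 43 ≡ 35 (mod 47). Since 46^(−1) ≡ 46 (mod 47), t ≡ 46·35 ≡ 12 (mod 47). So x ≡ 43 + 46·12 = 595 (mod 2162).
Unique solution in [0, 2162): x = 595.

Final answer: x ≡ 595 (mod 2162); the representative in [0, 2162) is 595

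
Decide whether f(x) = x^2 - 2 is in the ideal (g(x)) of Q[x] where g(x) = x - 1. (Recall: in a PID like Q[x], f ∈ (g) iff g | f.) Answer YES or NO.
In Q[x] the ideal (g) consists of all multiples of g, so f ∈ (g) iff g | f, i.e. iff the remainder of f on division by g is 0. Divide f by g (g is monic, so eliminate the leading term of the running remainder at each step):
  leading term x^2: subtract (x)·g(x) = x^2 - x, leaving x - 2
  leading term x: subtract (1)·g(x) = x - 1, leaving -1
The remainder r(x) = -1 ≠ 0 (and deg r < deg g), so g ∤ f, i.e. f ∉ (g).

Final answer: NO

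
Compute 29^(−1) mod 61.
Apply the extended Euclidean algorithm to (61, 29), tracking rows (r, s, t) with s·61 + t·29 = r. Each division r_prev = q·r_cur + r_new produces the new row as (previous row) − q·(current row):
  row A: (61, 1, 0)   [1·61 + 0·29 = 61]
  row B: (29, 0, 1)   [0·61 + 1·29 = 29]
  61 = 2·29 + 3   → row C = row A − 2·row B = (3, 1, −2)   [check: 1·61 − 2·29 = 3]
  29 = 9·3 + 2   → row D = row B − 9·row C = (2, −9, 19)   [check: −9·61 + 19·29 = 2]
  3 = 1·2 + 1   → row E = row C − 1·row D = (1, 10, −21)   [check: 10·61 − 21·29 = 1]
  2 = 2·1 + 0   → remainder 0, stop. gcd = 1 (last nonzero row E).
The gcd is 1, so 29 is invertible mod 61. The last nonzero row gives 10·61 − 21·29 = 1, so t = −21. So 29^(−1) ≡ −21 ≡ 40 (mod 61). Verify: 29 · 40 = 1160 ≡ 1 (mod 61). ✓

Final answer: 29^(−1) ≡ 40 (mod 61)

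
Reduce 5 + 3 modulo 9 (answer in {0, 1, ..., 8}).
Both summands are already reduced mod 9. 5 + 3 = 8; 8 = 0·9 + 8, so (5 + 3) mod 9 = 8.

Final answer: 8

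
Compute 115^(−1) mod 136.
115^(−1) ≡ 123 (mod 136)

Apply the extended Euclidean algorithm to (136, 115), tracking rows (r, s, t) with s·136 + t·115 = r. Each division r_prev = q·r_cur + r_new produces the new row as (previous row) − q·(current row):
  row A: (136, 1, 0)   [1·136 + 0·115 = 136]
  row B: (115, 0, 1)   [0·136 + 1·115 = 115]
  136 = 1·115 + 21   → row C = row A − 1·row B = (21, 1, −1)   [check: 1·136 − 1·115 = 21]
  115 = 5·21 + 10   → row D = row B − 5·row C = (10, −5, 6)   [check: −5·136 + 6·115 = 10]
  21 = 2·10 + 1   → row E = row C − 2·row D = (1, 11, −13)   [check: 11·136 − 13·115 = 1]
  10 = 10·1 + 0   → remainder 0, stop. gcd = 1 (last nonzero row E).
The gcd is 1, so 115 is invertible mod 136. The last nonzero row gives 11·136 − 13·115 = 1, so t = −13. So 115^(−1) ≡ −13 ≡ 123 (mod 136). Verify: 115 · 123 = 14145 ≡ 1 (mod 136). ✓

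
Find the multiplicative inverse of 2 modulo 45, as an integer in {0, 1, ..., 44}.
Apply the extended Euclidean algorithm to (45, 2), tracking rows (r, s, t) with s·45 + t·2 = r. Each division r_prev = q·r_cur + r_new produces the new row as (previous row) − q·(current row):
  row A: (45, 1, 0)   [1·45 + 0·2 = 45]
  row B: (2, 0, 1)   [0·45 + 1·2 = 2]
  45 = 22·2 + 1   → row C = row A − 22·row B = (1, 1, −22)   [check: 1·45 − 22·2 = 1]
  2 = 2·1 + 0   → remainder 0, stop. gcd = 1 (last nonzero row C).
The gcd is 1, so 2 is invertible mod 45. The last nonzero row gives 1·45 − 22·2 = 1, so t = −22. So 2^(−1) ≡ −22 ≡ 23 (mod 45). Verify: 2 · 23 = 46 ≡ 1 (mod 45). ✓

Final answer: 2^(−1) ≡ 23 (mod 45)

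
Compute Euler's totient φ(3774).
φ(3774) = 1152

φ is multiplicative, with φ(p^e) = p^e − p^(e−1). Factorise 3774 = 2 · 3 · 17 · 37. Then
  φ(3774) = (2 − 1) · (3 − 1) · (17 − 1) · (37 − 1) = 1 · 2 · 16 · 36 = 1152.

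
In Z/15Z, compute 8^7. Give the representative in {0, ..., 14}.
2

Use repeated squaring. Binary(7) = 111. Walk through the bits of the exponent 7 left-to-right: at each bit after the leading one, square the running value, then multiply by 8 if the bit is 1 (always reducing mod 15):
  bit 1 = 1 (leading): start with 8.
  bit 2 = 1: square 8^2 = 64 ≡ 4; bit is 1, so multiply 4·8 = 32 ≡ 2 (mod 15).
  bit 3 = 1: square 2^2 = 4; bit is 1, so multiply 4·8 = 32 ≡ 2 (mod 15).
Final value: 8^7 ≡ 2 (mod 15).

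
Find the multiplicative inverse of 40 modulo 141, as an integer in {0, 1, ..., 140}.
40^(−1) ≡ 67 (mod 141)

Apply the extended Euclidean algorithm to (141, 40), tracking rows (r, s, t) with s·141 + t·40 = r. Each division r_prev = q·r_cur + r_new produces the new row as (previous row) − q·(current row):
  row A: (141, 1, 0)   [1·141 + 0·40 = 141]
  row B: (40, 0, 1)   [0·141 + 1·40 = 40]
  141 = 3·40 + 21   → row C = row A − 3·row B = (21, 1, −3)   [check: 1·141 − 3·40 = 21]
  40 = 1·21 + 19   → row D = row B − 1·row C = (19, −1, 4)   [check: −1·141 + 4·40 = 19]
  21 = 1·19 + 2   → row E = row C − 1·row D = (2, 2, −7)   [check: 2·141 − 7·40 = 2]
  19 = 9·2 + 1   → row F = row D − 9·row E = (1, −19, 67)   [check: −19·141 + 67·40 = 1]
  2 = 2·1 + 0   → remainder 0, stop. gcd = 1 (last nonzero row F).
The gcd is 1, so 40 is invertible mod 141. The last nonzero row gives −19·141 + 67·40 = 1, so t = 67. So 40^(−1) ≡ 67 (mod 141). Verify: 40 · 67 = 2680 ≡ 1 (mod 141). ✓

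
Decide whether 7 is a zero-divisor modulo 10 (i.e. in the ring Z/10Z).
NO

gcd(7, 10) = 1, so 7 is a unit in Z/10Z (it has a multiplicative inverse). A unit cannot be a zero-divisor: if 7·b ≡ 0 then multiplying both sides by 7^(−1) gives b ≡ 0. So 7 is not a zero-divisor.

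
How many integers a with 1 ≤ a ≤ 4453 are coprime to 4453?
4320

The number of a ∈ {1, ..., 4453} with gcd(a, 4453) = 1 is by definition Euler's totient φ(4453). φ is multiplicative, with φ(p^e) = p^e − p^(e−1). Factorise 4453 = 61 · 73. Then
  φ(4453) = (61 − 1) · (73 − 1) = 60 · 72 = 4320.
So there are 4320 such integers.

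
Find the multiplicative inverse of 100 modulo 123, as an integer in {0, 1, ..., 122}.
100^(−1) ≡ 16 (mod 123)

Apply the extended Euclidean algorithm to (123, 100), tracking rows (r, s, t) with s·123 + t·100 = r. Each division r_prev = q·r_cur + r_new produces the new row as (previous row) − q·(current row):
  row A: (123, 1, 0)   [1·123 + 0·100 = 123]
  row B: (100, 0, 1)   [0·123 + 1·100 = 100]
  123 = 1·100 + 23   → row C = row A − 1·row B = (23, 1, −1)   [check: 1·123 − 1·100 = 23]
  100 = 4·23 + 8   → row D = row B − 4·row C = (8, −4, 5)   [check: −4·123 + 5·100 = 8]
  23 = 2·8 + 7   → row E = row C − 2·row D = (7, 9, −11)   [check: 9·123 − 11·100 = 7]
  8 = 1·7 + 1   → row F = row D − 1·row E = (1, −13, 16)   [check: −13·123 + 16·100 = 1]
  7 = 7·1 + 0   → remainder 0, stop. gcd = 1 (last nonzero row F).
The gcd is 1, so 100 is invertible mod 123. The last nonzero row gives −13·123 + 16·100 = 1, so t = 16. So 100^(−1) ≡ 16 (mod 123). Verify: 100 · 16 = 1600 ≡ 1 (mod 123). ✓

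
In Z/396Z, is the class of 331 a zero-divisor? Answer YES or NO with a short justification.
gcd(331, 396) = 1, so 331 is a unit in Z/396Z (it has a multiplicative inverse). A unit cannot be a zero-divisor: if 331·b ≡ 0 then multiplying both sides by 331^(−1) gives b ≡ 0. So 331 is not a zero-divisor.

Final answer: NO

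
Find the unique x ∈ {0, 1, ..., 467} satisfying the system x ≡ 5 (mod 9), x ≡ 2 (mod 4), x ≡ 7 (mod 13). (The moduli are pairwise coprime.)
The moduli 9, 4, 13 are pairwise coprime, so by the CRT there is a unique solution mod 9·4·13 = 468.
Solve by successive substitution. Start with x ≡ 5 (mod 9).
  Combine with x ≡ 2 (mod 4): write x = 5 + 9·t and require 5 + 9·t ≡ 2 (mod 4), i.e. 9·t ≡ 2 − 5 ≡ 1 (mod 4). Since 9^(−1) ≡ 1 (mod 4) (9 ≡ 1 (mod 4)), t ≡ 1·1 ≡ 1 (mod 4). So x ≡ 5 + 9·1 = 14 (mod 36).
  Combine with x ≡ 7 (mod 13): write x = 14 + 36·t and require 14 + 36·t ≡ 7 (mod 13), i.e. 36·t ≡ 7 − 14 ≡ 6 (mod 13). Since 36^(−1) ≡ 4 (mod 13) (36 ≡ 10 (mod 13)), t ≡ 4·6 ≡ 11 (mod 13). So x ≡ 14 + 36·11 = 410 (mod 468).
Unique solution in [0, 468): x = 410.

Final answer: x ≡ 410 (mod 468); the representative in [0, 468) is 410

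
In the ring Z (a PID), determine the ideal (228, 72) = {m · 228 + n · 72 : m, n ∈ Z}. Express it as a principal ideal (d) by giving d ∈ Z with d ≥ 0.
In the PID Z, (a, b) is generated by gcd(a, b). Compute gcd(228, 72) with the extended Euclidean algorithm, tracking rows (r, s, t) with s·228 + t·72 = r:
  row A: (228, 1, 0)   [1·228 + 0·72 = 228]
  row B: (72, 0, 1)   [0·228 + 1·72 = 72]
  228 = 3·72 + 12   → row C = row A − 3·row B = (12, 1, −3)   [check: 1·228 − 3·72 = 12]
  72 = 6·12 + 0   → remainder 0, stop. gcd = 12 (last nonzero row C).
So gcd(228, 72) = 12, with Bézout identity 1·228 − 3·72 = 12. Containment (⊇): the Bézout identity exhibits 12 as an element of (228, 72), giving (12) ⊆ (228, 72). Containment (⊆): since 12 | 228 and 12 | 72 (228 = 12·19, 72 = 12·6), every Z-linear combination of 228 and 72 is divisible by 12, so (228, 72) ⊆ (12). Therefore (228, 72) = (12), d = 12.

Final answer: (228, 72) = (12); d = 12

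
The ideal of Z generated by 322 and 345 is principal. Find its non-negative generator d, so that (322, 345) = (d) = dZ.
In the PID Z, (a, b) is generated by gcd(a, b). Compute gcd(345, 322) with the extended Euclidean algorithm, tracking rows (r, s, t) with s·345 + t·322 = r:
  row A: (345, 1, 0)   [1·345 + 0·322 = 345]
  row B: (322, 0, 1)   [0·345 + 1·322 = 322]
  345 = 1·322 + 23   → row C = row A − 1·row B = (23, 1, −1)   [check: 1·345 − 1·322 = 23]
  322 = 14·23 + 0   → remainder 0, stop. gcd = 23 (last nonzero row C).
So gcd(322, 345) = 23, with Bézout identity 1·345 − 1·322 = 23. Containment (⊇): the Bézout identity exhibits 23 as an element of (322, 345), giving (23) ⊆ (322, 345). Containment (⊆): since 23 | 322 and 23 | 345 (322 = 23·14, 345 = 23·15), every Z-linear combination of 322 and 345 is divisible by 23, so (322, 345) ⊆ (23). Therefore (322, 345) = (23), d = 23.

Final answer: (322, 345) = (23); d = 23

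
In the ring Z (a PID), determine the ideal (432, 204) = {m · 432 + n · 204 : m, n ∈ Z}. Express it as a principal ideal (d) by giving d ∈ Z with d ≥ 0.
In the PID Z, (a, b) is generated by gcd(a, b). Compute gcd(432, 204) with the extended Euclidean algorithm, tracking rows (r, s, t) with s·432 + t·204 = r:
  row A: (432, 1, 0)   [1·432 + 0·204 = 432]
  row B: (204, 0, 1)   [0·432 + 1·204 = 204]
  432 = 2·204 + 24   → row C = row A − 2·row B = (24, 1, −2)   [check: 1·432 − 2·204 = 24]
  204 = 8·24 + 12   → row D = row B − 8·row C = (12, −8, 17)   [check: −8·432 + 17·204 = 12]
  24 = 2·12 + 0   → remainder 0, stop. gcd = 12 (last nonzero row D).
So gcd(432, 204) = 12, with Bézout identity −8·432 + 17·204 = 12. Containment (⊇): the Bézout identity exhibits 12 as an element of (432, 204), giving (12) ⊆ (432, 204). Containment (⊆): since 12 | 432 and 12 | 204 (432 = 12·36, 204 = 12·17), every Z-linear combination of 432 and 204 is divisible by 12, so (432, 204) ⊆ (12). Therefore (432, 204) = (12), d = 12.

Final answer: (432, 204) = (12); d = 12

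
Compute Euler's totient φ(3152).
φ(3152) = 1568

φ is multiplicative, with φ(p^e) = p^e − p^(e−1). Factorise 3152 = 2^4 · 197. Then
  φ(3152) = (2^4 − 2^3) · (197 − 1) = 8 · 196 = 1568.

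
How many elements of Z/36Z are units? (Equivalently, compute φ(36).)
Z/36Z has φ(36) = 12 units

An element a ∈ Z/36Z is a unit iff gcd(a, 36) = 1, so the number of units is φ(36). φ is multiplicative, with φ(p^e) = p^e − p^(e−1). Factorise 36 = 2^2 · 3^2. Then
  φ(36) = (2^2 − 2^1) · (3^2 − 3^1) = 2 · 6 = 12.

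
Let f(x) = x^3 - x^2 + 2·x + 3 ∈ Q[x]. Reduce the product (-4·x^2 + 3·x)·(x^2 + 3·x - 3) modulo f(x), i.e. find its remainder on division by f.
First multiply in Q[x] without reducing: a · b = -4·x^4 - 9·x^3 + 21·x^2 - 9·x. Now divide by f(x) = x^3 - x^2 + 2·x + 3, eliminating the leading term at each step:
  leading term -4·x^4: subtract (-4·x)·f(x) = -4·x^4 + 4·x^3 - 8·x^2 - 12·x, leaving -13·x^3 + 29·x^2 + 3·x
  leading term -13·x^3: subtract (-13)·f(x) = -13·x^3 + 13·x^2 - 26·x - 39, leaving 16·x^2 + 29·x + 39
The degree is now < 3, so this is the remainder. Hence a · b ≡ 16·x^2 + 29·x + 39 in Q[x]/(f).

Final answer: a · b ≡ 16·x^2 + 29·x + 39 (mod f(x))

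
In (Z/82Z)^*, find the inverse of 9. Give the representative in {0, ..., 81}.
Apply the extended Euclidean algorithm to (82, 9), tracking rows (r, s, t) with s·82 + t·9 = r. Each division r_prev = q·r_cur + r_new produces the new row as (previous row) − q·(current row):
  row A: (82, 1, 0)   [1·82 + 0·9 = 82]
  row B: (9, 0, 1)   [0·82 + 1·9 = 9]
  82 = 9·9 + 1   → row C = row A − 9·row B = (1, 1, −9)   [check: 1·82 − 9·9 = 1]
  9 = 9·1 + 0   → remainder 0, stop. gcd = 1 (last nonzero row C).
The gcd is 1, so 9 is invertible mod 82. The last nonzero row gives 1·82 − 9·9 = 1, so t = −9. So 9^(−1) ≡ −9 ≡ 73 (mod 82). Verify: 9 · 73 = 657 ≡ 1 (mod 82). ✓

Final answer: 9^(−1) ≡ 73 (mod 82)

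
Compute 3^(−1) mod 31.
3^(−1) ≡ 21 (mod 31)

Apply the extended Euclidean algorithm to (31, 3), tracking rows (r, s, t) with s·31 + t·3 = r. Each division r_prev = q·r_cur + r_new produces the new row as (previous row) − q·(current row):
  row A: (31, 1, 0)   [1·31 + 0·3 = 31]
  row B: (3, 0, 1)   [0·31 + 1·3 = 3]
  31 = 10·3 + 1   → row C = row A − 10·row B = (1, 1, −10)   [check: 1·31 − 10·3 = 1]
  3 = 3·1 + 0   → remainder 0, stop. gcd = 1 (last nonzero row C).
The gcd is 1, so 3 is invertible mod 31. The last nonzero row gives 1·31 − 10·3 = 1, so t = −10. So 3^(−1) ≡ −10 ≡ 21 (mod 31). Verify: 3 · 21 = 63 ≡ 1 (mod 31). ✓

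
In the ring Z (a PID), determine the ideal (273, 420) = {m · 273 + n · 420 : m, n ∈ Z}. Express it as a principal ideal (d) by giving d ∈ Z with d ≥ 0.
(273, 420) = (21); d = 21

In the PID Z, (a, b) is generated by gcd(a, b). Compute gcd(420, 273) with the extended Euclidean algorithm, tracking rows (r, s, t) with s·420 + t·273 = r:
  row A: (420, 1, 0)   [1·420 + 0·273 = 420]
  row B: (273, 0, 1)   [0·420 + 1·273 = 273]
  420 = 1·273 + 147   → row C = row A − 1·row B = (147, 1, −1)   [check: 1·420 − 1·273 = 147]
  273 = 1·147 + 126   → row D = row B − 1·row C = (126, −1, 2)   [check: −1·420 + 2·273 = 126]
  147 = 1·126 + 21   → row E = row C − 1·row D = (21, 2, −3)   [check: 2·420 − 3·273 = 21]
  126 = 6·21 + 0   → remainder 0, stop. gcd = 21 (last nonzero row E).
So gcd(273, 420) = 21, with Bézout identity 2·420 − 3·273 = 21. Containment (⊇): the Bézout identity exhibits 21 as an element of (273, 420), giving (21) ⊆ (273, 420). Containment (⊆): since 21 | 273 and 21 | 420 (273 = 21·13, 420 = 21·20), every Z-linear combination of 273 and 420 is divisible by 21, so (273, 420) ⊆ (21). Therefore (273, 420) = (21), d = 21.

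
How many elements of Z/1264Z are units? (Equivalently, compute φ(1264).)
Z/1264Z has φ(1264) = 624 units

An element a ∈ Z/1264Z is a unit iff gcd(a, 1264) = 1, so the number of units is φ(1264). φ is multiplicative, with φ(p^e) = p^e − p^(e−1). Factorise 1264 = 2^4 · 79. Then
  φ(1264) = (2^4 − 2^3) · (79 − 1) = 8 · 78 = 624.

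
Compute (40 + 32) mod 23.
Reduce the summands first: 40 ≡ 17, 32 ≡ 9 (mod 23), so 40 + 32 ≡ 17 + 9 (mod 23). 17 + 9 = 26; 26 = 1·23 + 3, so (40 + 32) mod 23 = 3.

Final answer: 3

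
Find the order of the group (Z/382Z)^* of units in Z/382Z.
(Z/382Z)^* consists of the classes a with gcd(a, 382) = 1, so its order is φ(382). φ is multiplicative, with φ(p^e) = p^e − p^(e−1). Factorise 382 = 2 · 191. Then
  φ(382) = (2 − 1) · (191 − 1) = 1 · 190 = 190.
Thus |(Z/382Z)^*| = 190.

Final answer: |(Z/382Z)^*| = 190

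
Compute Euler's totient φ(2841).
φ is multiplicative, with φ(p^e) = p^e − p^(e−1). Factorise 2841 = 3 · 947. Then
  φ(2841) = (3 − 1) · (947 − 1) = 2 · 946 = 1892.

Final answer: φ(2841) = 1892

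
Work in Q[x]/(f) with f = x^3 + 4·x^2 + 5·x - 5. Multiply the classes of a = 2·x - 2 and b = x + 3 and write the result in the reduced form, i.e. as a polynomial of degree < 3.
First multiply in Q[x] without reducing: a · b = 2·x^2 + 4·x - 6. This already has degree < 3, so no reduction is needed. Hence a · b ≡ 2·x^2 + 4·x - 6 in Q[x]/(f).

Final answer: a · b ≡ 2·x^2 + 4·x - 6 (mod f(x))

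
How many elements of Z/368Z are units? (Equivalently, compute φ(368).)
Z/368Z has φ(368) = 176 units

An element a ∈ Z/368Z is a unit iff gcd(a, 368) = 1, so the number of units is φ(368). φ is multiplicative, with φ(p^e) = p^e − p^(e−1). Factorise 368 = 2^4 · 23. Then
  φ(368) = (2^4 − 2^3) · (23 − 1) = 8 · 22 = 176.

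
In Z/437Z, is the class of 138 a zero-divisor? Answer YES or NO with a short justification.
YES

gcd(138, 437) = 23 > 1, so 138 is not a unit in Z/437Z. In Z/nZ every nonzero non-unit is a zero-divisor: explicitly, take b = 437/gcd = 19 ≠ 0 (mod 437); then 138·19 = 2622 = 6·437, i.e. 138·19 ≡ 0 (mod 437). So 138 is a zero-divisor.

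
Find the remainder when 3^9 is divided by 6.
3

Use repeated squaring. Binary(9) = 1001. Walk through the bits of the exponent 9 left-to-right: at each bit after the leading one, square the running value, then multiply by 3 if the bit is 1 (always reducing mod 6):
  bit 1 = 1 (leading): start with 3.
  bit 2 = 0: square 3^2 = 9 ≡ 3 (mod 6).
  bit 3 = 0: square 3^2 = 9 ≡ 3 (mod 6).
  bit 4 = 1: square 3^2 = 9 ≡ 3; bit is 1, so multiply 3·3 = 9 ≡ 3 (mod 6).
Final value: 3^9 ≡ 3 (mod 6).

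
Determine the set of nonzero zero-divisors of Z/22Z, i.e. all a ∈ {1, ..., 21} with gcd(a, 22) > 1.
An element a ∈ Z/22Z (with a ≠ 0) is a zero-divisor iff gcd(a, 22) > 1 (because a is a unit precisely when gcd(a, n) = 1, and in Z/nZ every nonzero, non-unit element is a zero-divisor). Scan a = 1, ..., 21 and keep those with gcd(a, 22) > 1:
  gcd(2, 22) = 2, gcd(4, 22) = 2, gcd(6, 22) = 2, gcd(8, 22) = 2, gcd(10, 22) = 2, gcd(11, 22) = 11, gcd(12, 22) = 2, gcd(14, 22) = 2, gcd(16, 22) = 2, gcd(18, 22) = 2, gcd(20, 22) = 2.
All other a ∈ {1, ..., 21} have gcd(a, 22) = 1 and are units. So the nonzero zero-divisors are exactly the 11 values of a appearing in this scan.

Final answer: nonzero zero-divisors of Z/22Z = {2, 4, 6, 8, 10, 11, 12, 14, 16, 18, 20}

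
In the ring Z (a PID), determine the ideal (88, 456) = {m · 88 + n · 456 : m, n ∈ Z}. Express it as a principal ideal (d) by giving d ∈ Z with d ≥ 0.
(88, 456) = (8); d = 8

In the PID Z, (a, b) is generated by gcd(a, b). Compute gcd(456, 88) with the extended Euclidean algorithm, tracking rows (r, s, t) with s·456 + t·88 = r:
  row A: (456, 1, 0)   [1·456 + 0·88 = 456]
  row B: (88, 0, 1)   [0·456 + 1·88 = 88]
  456 = 5·88 + 16   → row C = row A − 5·row B = (16, 1, −5)   [check: 1·456 − 5·88 = 16]
  88 = 5·16 + 8   → row D = row B − 5·row C = (8, −5, 26)   [check: −5·456 + 26·88 = 8]
  16 = 2·8 + 0   → remainder 0, stop. gcd = 8 (last nonzero row D).
So gcd(88, 456) = 8, with Bézout identity −5·456 + 26·88 = 8. Containment (⊇): the Bézout identity exhibits 8 as an element of (88, 456), giving (8) ⊆ (88, 456). Containment (⊆): since 8 | 88 and 8 | 456 (88 = 8·11, 456 = 8·57), every Z-linear combination of 88 and 456 is divisible by 8, so (88, 456) ⊆ (8). Therefore (88, 456) = (8), d = 8.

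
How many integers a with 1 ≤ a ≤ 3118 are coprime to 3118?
The number of a ∈ {1, ..., 3118} with gcd(a, 3118) = 1 is by definition Euler's totient φ(3118). φ is multiplicative, with φ(p^e) = p^e − p^(e−1). Factorise 3118 = 2 · 1559. Then
  φ(3118) = (2 − 1) · (1559 − 1) = 1 · 1558 = 1558.
So there are 1558 such integers.

Final answer: 1558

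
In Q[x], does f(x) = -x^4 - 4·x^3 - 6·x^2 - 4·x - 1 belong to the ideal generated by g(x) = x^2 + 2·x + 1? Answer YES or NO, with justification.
In Q[x] the ideal (g) consists of all multiples of g, so f ∈ (g) iff g | f, i.e. iff the remainder of f on division by g is 0. Divide f by g (g is monic, so eliminate the leading term of the running remainder at each step):
  leading term -x^4: subtract (-x^2)·g(x) = -x^4 - 2·x^3 - x^2, leaving -2·x^3 - 5·x^2 - 4·x - 1
  leading term -2·x^3: subtract (-2·x)·g(x) = -2·x^3 - 4·x^2 - 2·x, leaving -x^2 - 2·x - 1
  leading term -x^2: subtract (-1)·g(x) = -x^2 - 2·x - 1, leaving 0
The remainder is 0, so f(x) = g(x) · h(x) with h(x) = -x^2 - 2·x - 1. Hence g | f, i.e. f ∈ (g).

Final answer: YES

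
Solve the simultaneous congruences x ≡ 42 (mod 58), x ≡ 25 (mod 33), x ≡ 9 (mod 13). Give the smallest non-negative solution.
x ≡ 11410 (mod 24882); the representative in [0, 24882) is 11410

The moduli 58, 33, 13 are pairwise coprime, so by the CRT there is a unique solution mod 58·33·13 = 24882.
Solve by successive substitution. Start with x ≡ 42 (mod 58).
  Combine with x ≡ 25 (mod 33): write x = 42 + 58·t and require 42 + 58·t ≡ 25 (mod 33), i.e. 58·t ≡ 25 − 42 ≡ 16 (mod 33). Since 58^(−1) ≡ 4 (mod 33) (58 ≡ 25 (mod 33)), t ≡ 4·16 ≡ 31 (mod 33). So x ≡ 42 + 58·31 = 1840 (mod 1914).
  Combine with x ≡ 9 (mod 13): write x = 1840 + 1914·t and require 1840 + 1914·t ≡ 9 (mod 13), i.e. 1914·t ≡ 9 − 1840 ≡ 2 (mod 13). Since 1914^(−1) ≡ 9 (mod 13) (1914 ≡ 3 (mod 13)), t ≡ 9·2 ≡ 5 (mod 13). So x ≡ 1840 + 1914·5 = 11410 (mod 24882).
Unique solution in [0, 24882): x = 11410.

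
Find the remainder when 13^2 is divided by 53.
Use repeated squaring. Binary(2) = 10. Walk through the bits of the exponent 2 left-to-right: at each bit after the leading one, square the running value, then multiply by 13 if the bit is 1 (always reducing mod 53):
  bit 1 = 1 (leading): start with 13.
  bit 2 = 0: square 13^2 = 169 ≡ 10 (mod 53).
Final value: 13^2 ≡ 10 (mod 53).

Final answer: 10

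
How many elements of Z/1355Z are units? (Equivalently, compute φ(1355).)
Z/1355Z has φ(1355) = 1080 units

An element a ∈ Z/1355Z is a unit iff gcd(a, 1355) = 1, so the number of units is φ(1355). φ is multiplicative, with φ(p^e) = p^e − p^(e−1). Factorise 1355 = 5 · 271. Then
  φ(1355) = (5 − 1) · (271 − 1) = 4 · 270 = 1080.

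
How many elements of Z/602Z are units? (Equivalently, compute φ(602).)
An element a ∈ Z/602Z is a unit iff gcd(a, 602) = 1, so the number of units is φ(602). φ is multiplicative, with φ(p^e) = p^e − p^(e−1). Factorise 602 = 2 · 7 · 43. Then
  φ(602) = (2 − 1) · (7 − 1) · (43 − 1) = 1 · 6 · 42 = 252.

Final answer: Z/602Z has φ(602) = 252 units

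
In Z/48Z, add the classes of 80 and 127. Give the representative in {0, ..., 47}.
15

Reduce the summands first: 80 ≡ 32, 127 ≡ 31 (mod 48), so 80 + 127 ≡ 32 + 31 (mod 48). 32 + 31 = 63; 63 = 1·48 + 15, so (80 + 127) mod 48 = 15.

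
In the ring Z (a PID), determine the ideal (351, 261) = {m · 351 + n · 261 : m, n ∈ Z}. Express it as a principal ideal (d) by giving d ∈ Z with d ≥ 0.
(351, 261) = (9); d = 9

In the PID Z, (a, b) is generated by gcd(a, b). Compute gcd(351, 261) with the extended Euclidean algorithm, tracking rows (r, s, t) with s·351 + t·261 = r:
  row A: (351, 1, 0)   [1·351 + 0·261 = 351]
  row B: (261, 0, 1)   [0·351 + 1·261 = 261]
  351 = 1·261 + 90   → row C = row A − 1·row B = (90, 1, −1)   [check: 1·351 − 1·261 = 90]
  261 = 2·90 + 81   → row D = row B − 2·row C = (81, −2, 3)   [check: −2·351 + 3·261 = 81]
  90 = 1·81 + 9   → row E = row C − 1·row D = (9, 3, −4)   [check: 3·351 − 4·261 = 9]
  81 = 9·9 + 0   → remainder 0, stop. gcd = 9 (last nonzero row E).
So gcd(351, 261) = 9, with Bézout identity 3·351 − 4·261 = 9. Containment (⊇): the Bézout identity exhibits 9 as an element of (351, 261), giving (9) ⊆ (351, 261). Containment (⊆): since 9 | 351 and 9 | 261 (351 = 9·39, 261 = 9·29), every Z-linear combination of 351 and 261 is divisible by 9, so (351, 261) ⊆ (9). Therefore (351, 261) = (9), d = 9.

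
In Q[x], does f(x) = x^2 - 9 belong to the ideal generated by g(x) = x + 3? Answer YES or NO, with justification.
In Q[x] the ideal (g) consists of all multiples of g, so f ∈ (g) iff g | f, i.e. iff the remainder of f on division by g is 0. Divide f by g (g is monic, so eliminate the leading term of the running remainder at each step):
  leading term x^2: subtract (x)·g(x) = x^2 + 3·x, leaving -3·x - 9
  leading term -3·x: subtract (-3)·g(x) = -3·x - 9, leaving 0
The remainder is 0, so f(x) = g(x) · h(x) with h(x) = x - 3. Hence g | f, i.e. f ∈ (g).

Final answer: YES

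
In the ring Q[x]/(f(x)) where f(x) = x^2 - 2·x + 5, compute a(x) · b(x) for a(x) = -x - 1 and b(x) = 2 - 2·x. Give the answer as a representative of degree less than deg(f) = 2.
First multiply in Q[x] without reducing: a · b = 2·x^2 - 2. Now divide by f(x) = x^2 - 2·x + 5, eliminating the leading term at each step:
  leading term 2·x^2: subtract (2)·f(x) = 2·x^2 - 4·x + 10, leaving 4·x - 12
The degree is now < 2, so this is the remainder. Hence a · b ≡ 4·x - 12 in Q[x]/(f).

Final answer: a · b ≡ 4·x - 12 (mod f(x))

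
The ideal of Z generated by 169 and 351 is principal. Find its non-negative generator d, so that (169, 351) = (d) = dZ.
In the PID Z, (a, b) is generated by gcd(a, b). Compute gcd(351, 169) with the extended Euclidean algorithm, tracking rows (r, s, t) with s·351 + t·169 = r:
  row A: (351, 1, 0)   [1·351 + 0·169 = 351]
  row B: (169, 0, 1)   [0·351 + 1·169 = 169]
  351 = 2·169 + 13   → row C = row A − 2·row B = (13, 1, −2)   [check: 1·351 − 2·169 = 13]
  169 = 13·13 + 0   → remainder 0, stop. gcd = 13 (last nonzero row C).
So gcd(169, 351) = 13, with Bézout identity 1·351 − 2·169 = 13. Containment (⊇): the Bézout identity exhibits 13 as an element of (169, 351), giving (13) ⊆ (169, 351). Containment (⊆): since 13 | 169 and 13 | 351 (169 = 13·13, 351 = 13·27), every Z-linear combination of 169 and 351 is divisible by 13, so (169, 351) ⊆ (13). Therefore (169, 351) = (13), d = 13.

Final answer: (169, 351) = (13); d = 13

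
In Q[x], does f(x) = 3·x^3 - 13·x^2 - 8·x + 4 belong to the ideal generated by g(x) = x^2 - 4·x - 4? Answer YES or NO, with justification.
YES

In Q[x] the ideal (g) consists of all multiples of g, so f ∈ (g) iff g | f, i.e. iff the remainder of f on division by g is 0. Divide f by g (g is monic, so eliminate the leading term of the running remainder at each step):
  leading term 3·x^3: subtract (3·x)·g(x) = 3·x^3 - 12·x^2 - 12·x, leaving -x^2 + 4·x + 4
  leading term -x^2: subtract (-1)·g(x) = -x^2 + 4·x + 4, leaving 0
The remainder is 0, so f(x) = g(x) · h(x) with h(x) = 3·x - 1. Hence g | f, i.e. f ∈ (g).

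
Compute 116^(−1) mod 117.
Apply the extended Euclidean algorithm to (117, 116), tracking rows (r, s, t) with s·117 + t·116 = r. Each division r_prev = q·r_cur + r_new produces the new row as (previous row) − q·(current row):
  row A: (117, 1, 0)   [1·117 + 0·116 = 117]
  row B: (116, 0, 1)   [0·117 + 1·116 = 116]
  117 = 1·116 + 1   → row C = row A − 1·row B = (1, 1, −1)   [check: 1·117 − 1·116 = 1]
  116 = 116·1 + 0   → remainder 0, stop. gcd = 1 (last nonzero row C).
The gcd is 1, so 116 is invertible mod 117. The last nonzero row gives 1·117 − 1·116 = 1, so t = −1. So 116^(−1) ≡ −1 ≡ 116 (mod 117). Verify: 116 · 116 = 13456 ≡ 1 (mod 117). ✓

Final answer: 116^(−1) ≡ 116 (mod 117)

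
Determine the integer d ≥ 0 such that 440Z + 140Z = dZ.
In the PID Z, (a, b) is generated by gcd(a, b). Compute gcd(440, 140) with the extended Euclidean algorithm, tracking rows (r, s, t) with s·440 + t·140 = r:
  row A: (440, 1, 0)   [1·440 + 0·140 = 440]
  row B: (140, 0, 1)   [0·440 + 1·140 = 140]
  440 = 3·140 + 20   → row C = row A − 3·row B = (20, 1, −3)   [check: 1·440 − 3·140 = 20]
  140 = 7·20 + 0   → remainder 0, stop. gcd = 20 (last nonzero row C).
So gcd(440, 140) = 20, with Bézout identity 1·440 − 3·140 = 20. Containment (⊇): the Bézout identity exhibits 20 as an element of (440, 140), giving (20) ⊆ (440, 140). Containment (⊆): since 20 | 440 and 20 | 140 (440 = 20·22, 140 = 20·7), every Z-linear combination of 440 and 140 is divisible by 20, so (440, 140) ⊆ (20). Therefore (440, 140) = (20), d = 20.

Final answer: (440, 140) = (20); d = 20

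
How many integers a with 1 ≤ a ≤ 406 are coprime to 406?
The number of a ∈ {1, ..., 406} with gcd(a, 406) = 1 is by definition Euler's totient φ(406). φ is multiplicative, with φ(p^e) = p^e − p^(e−1). Factorise 406 = 2 · 7 · 29. Then
  φ(406) = (2 − 1) · (7 − 1) · (29 − 1) = 1 · 6 · 28 = 168.
So there are 168 such integers.

Final answer: 168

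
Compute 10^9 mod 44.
Use repeated squaring. Binary(9) = 1001. Walk through the bits of the exponent 9 left-to-right: at each bit after the leading one, square the running value, then multiply by 10 if the bit is 1 (always reducing mod 44):
  bit 1 = 1 (leading): start with 10.
  bit 2 = 0: square 10^2 = 100 ≡ 12 (mod 44).
  bit 3 = 0: square 12^2 = 144 ≡ 12 (mod 44).
  bit 4 = 1: square 12^2 = 144 ≡ 12; bit is 1, so multiply 12·10 = 120 ≡ 32 (mod 44).
Final value: 10^9 ≡ 32 (mod 44).

Final answer: 32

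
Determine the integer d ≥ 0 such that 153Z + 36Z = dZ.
In the PID Z, (a, b) is generated by gcd(a, b). Compute gcd(153, 36) with the extended Euclidean algorithm, tracking rows (r, s, t) with s·153 + t·36 = r:
  row A: (153, 1, 0)   [1·153 + 0·36 = 153]
  row B: (36, 0, 1)   [0·153 + 1·36 = 36]
  153 = 4·36 + 9   → row C = row A − 4·row B = (9, 1, −4)   [check: 1·153 − 4·36 = 9]
  36 = 4·9 + 0   → remainder 0, stop. gcd = 9 (last nonzero row C).
So gcd(153, 36) = 9, with Bézout identity 1·153 − 4·36 = 9. Containment (⊇): the Bézout identity exhibits 9 as an element of (153, 36), giving (9) ⊆ (153, 36). Containment (⊆): since 9 | 153 and 9 | 36 (153 = 9·17, 36 = 9·4), every Z-linear combination of 153 and 36 is divisible by 9, so (153, 36) ⊆ (9). Therefore (153, 36) = (9), d = 9.

Final answer: (153, 36) = (9); d = 9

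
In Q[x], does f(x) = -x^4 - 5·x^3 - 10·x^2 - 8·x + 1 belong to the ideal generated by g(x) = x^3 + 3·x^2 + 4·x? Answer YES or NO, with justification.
NO

In Q[x] the ideal (g) consists of all multiples of g, so f ∈ (g) iff g | f, i.e. iff the remainder of f on division by g is 0. Divide f by g (g is monic, so eliminate the leading term of the running remainder at each step):
  leading term -x^4: subtract (-x)·g(x) = -x^4 - 3·x^3 - 4·x^2, leaving -2·x^3 - 6·x^2 - 8·x + 1
  leading term -2·x^3: subtract (-2)·g(x) = -2·x^3 - 6·x^2 - 8·x, leaving 1
The remainder r(x) = 1 ≠ 0 (and deg r < deg g), so g ∤ f, i.e. f ∉ (g).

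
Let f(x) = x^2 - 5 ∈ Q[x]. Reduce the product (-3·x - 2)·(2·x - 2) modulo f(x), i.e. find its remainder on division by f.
First multiply in Q[x] without reducing: a · b = -6·x^2 + 2·x + 4. Now divide by f(x) = x^2 - 5, eliminating the leading term at each step:
  leading term -6·x^2: subtract (-6)·f(x) = 30 - 6·x^2, leaving 2·x - 26
The degree is now < 2, so this is the remainder. Hence a · b ≡ 2·x - 26 in Q[x]/(f).

Final answer: a · b ≡ 2·x - 26 (mod f(x))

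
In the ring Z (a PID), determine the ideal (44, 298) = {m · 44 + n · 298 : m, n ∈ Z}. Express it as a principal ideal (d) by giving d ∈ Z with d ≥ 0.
In the PID Z, (a, b) is generated by gcd(a, b). Compute gcd(298, 44) with the extended Euclidean algorithm, tracking rows (r, s, t) with s·298 + t·44 = r:
  row A: (298, 1, 0)   [1·298 + 0·44 = 298]
  row B: (44, 0, 1)   [0·298 + 1·44 = 44]
  298 = 6·44 + 34   → row C = row A − 6·row B = (34, 1, −6)   [check: 1·298 − 6·44 = 34]
  44 = 1·34 + 10   → row D = row B − 1·row C = (10, −1, 7)   [check: −1·298 + 7·44 = 10]
  34 = 3·10 + 4   → row E = row C − 3·row D = (4, 4, −27)   [check: 4·298 − 27·44 = 4]
  10 = 2·4 + 2   → row F = row D − 2·row E = (2, −9, 61)   [check: −9·298 + 61·44 = 2]
  4 = 2·2 + 0   → remainder 0, stop. gcd = 2 (last nonzero row F).
So gcd(44, 298) = 2, with Bézout identity −9·298 + 61·44 = 2. Containment (⊇): the Bézout identity exhibits 2 as an element of (44, 298), giving (2) ⊆ (44, 298). Containment (⊆): since 2 | 44 and 2 | 298 (44 = 2·22, 298 = 2·149), every Z-linear combination of 44 and 298 is divisible by 2, so (44, 298) ⊆ (2). Therefore (44, 298) = (2), d = 2.

Final answer: (44, 298) = (2); d = 2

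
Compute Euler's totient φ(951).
φ(951) = 632

φ is multiplicative, with φ(p^e) = p^e − p^(e−1). Factorise 951 = 3 · 317. Then
  φ(951) = (3 − 1) · (317 − 1) = 2 · 316 = 632.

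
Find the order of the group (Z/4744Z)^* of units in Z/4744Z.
|(Z/4744Z)^*| = 2368

(Z/4744Z)^* consists of the classes a with gcd(a, 4744) = 1, so its order is φ(4744). φ is multiplicative, with φ(p^e) = p^e − p^(e−1). Factorise 4744 = 2^3 · 593. Then
  φ(4744) = (2^3 − 2^2) · (593 − 1) = 4 · 592 = 2368.
Thus |(Z/4744Z)^*| = 2368.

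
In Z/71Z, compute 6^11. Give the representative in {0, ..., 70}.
49

Use repeated squaring. Binary(11) = 1011. Walk through the bits of the exponent 11 left-to-right: at each bit after the leading one, square the running value, then multiply by 6 if the bit is 1 (always reducing mod 71):
  bit 1 = 1 (leading): start with 6.
  bit 2 = 0: square 6^2 = 36 (mod 71).
  bit 3 = 1: square 36^2 = 1296 ≡ 18; bit is 1, so multiply 18·6 = 108 ≡ 37 (mod 71).
  bit 4 = 1: square 37^2 = 1369 ≡ 20; bit is 1, so multiply 20·6 = 120 ≡ 49 (mod 71).
Final value: 6^11 ≡ 49 (mod 71).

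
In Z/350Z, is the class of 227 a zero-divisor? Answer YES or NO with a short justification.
NO

gcd(227, 350) = 1, so 227 is a unit in Z/350Z (it has a multiplicative inverse). A unit cannot be a zero-divisor: if 227·b ≡ 0 then multiplying both sides by 227^(−1) gives b ≡ 0. So 227 is not a zero-divisor.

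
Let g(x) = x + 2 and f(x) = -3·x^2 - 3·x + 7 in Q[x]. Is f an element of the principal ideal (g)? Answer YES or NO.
In Q[x] the ideal (g) consists of all multiples of g, so f ∈ (g) iff g | f, i.e. iff the remainder of f on division by g is 0. Divide f by g (g is monic, so eliminate the leading term of the running remainder at each step):
  leading term -3·x^2: subtract (-3·x)·g(x) = -3·x^2 - 6·x, leaving 3·x + 7
  leading term 3·x: subtract (3)·g(x) = 3·x + 6, leaving 1
The remainder r(x) = 1 ≠ 0 (and deg r < deg g), so g ∤ f, i.e. f ∉ (g).

Final answer: NO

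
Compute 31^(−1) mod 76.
Apply the extended Euclidean algorithm to (76, 31), tracking rows (r, s, t) with s·76 + t·31 = r. Each division r_prev = q·r_cur + r_new produces the new row as (previous row) − q·(current row):
  row A: (76, 1, 0)   [1·76 + 0·31 = 76]
  row B: (31, 0, 1)   [0·76 + 1·31 = 31]
  76 = 2·31 + 14   → row C = row A − 2·row B = (14, 1, −2)   [check: 1·76 − 2·31 = 14]
  31 = 2·14 + 3   → row D = row B − 2·row C = (3, −2, 5)   [check: −2·76 + 5·31 = 3]
  14 = 4·3 + 2   → row E = row C − 4·row D = (2, 9, −22)   [check: 9·76 − 22·31 = 2]
  3 = 1·2 + 1   → row F = row D − 1·row E = (1, −11, 27)   [check: −11·76 + 27·31 = 1]
  2 = 2·1 + 0   → remainder 0, stop. gcd = 1 (last nonzero row F).
The gcd is 1, so 31 is invertible mod 76. The last nonzero row gives −11·76 + 27·31 = 1, so t = 27. So 31^(−1) ≡ 27 (mod 76). Verify: 31 · 27 = 837 ≡ 1 (mod 76). ✓

Final answer: 31^(−1) ≡ 27 (mod 76)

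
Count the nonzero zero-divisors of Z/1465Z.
Z/1465Z has 296 nonzero zero-divisors

In Z/1465Z each nonzero element is either a unit (gcd with 1465 is 1) or a zero-divisor (gcd > 1). The number of units is φ(1465): factorise 1465 = 5 · 293, so φ(1465) = (5 − 1) · (293 − 1) = 4 · 292 = 1168. The nonzero elements number 1465 − 1 = 1464. Hence the nonzero zero-divisors number 1464 − 1168 = 296.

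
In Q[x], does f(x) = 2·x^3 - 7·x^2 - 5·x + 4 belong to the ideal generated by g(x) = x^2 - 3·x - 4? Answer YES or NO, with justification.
In Q[x] the ideal (g) consists of all multiples of g, so f ∈ (g) iff g | f, i.e. iff the remainder of f on division by g is 0. Divide f by g (g is monic, so eliminate the leading term of the running remainder at each step):
  leading term 2·x^3: subtract (2·x)·g(x) = 2·x^3 - 6·x^2 - 8·x, leaving -x^2 + 3·x + 4
  leading term -x^2: subtract (-1)·g(x) = -x^2 + 3·x + 4, leaving 0
The remainder is 0, so f(x) = g(x) · h(x) with h(x) = 2·x - 1. Hence g | f, i.e. f ∈ (g).

Final answer: YES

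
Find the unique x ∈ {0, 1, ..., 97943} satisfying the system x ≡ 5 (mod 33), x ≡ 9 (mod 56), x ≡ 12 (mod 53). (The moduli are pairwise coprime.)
x ≡ 89105 (mod 97944); the representative in [0, 97944) is 89105

The moduli 33, 56, 53 are pairwise coprime, so by the CRT there is a unique solution mod 33·56·53 = 97944.
Solve by successive substitution. Start with x ≡ 5 (mod 33).
  Combine with x ≡ 9 (mod 56): write x = 5 + 33·t and require 5 + 33·t ≡ 9 (mod 56), i.e. 33·t ≡ 9 − 5 ≡ 4 (mod 56). Since 33^(−1) ≡ 17 (mod 56), t ≡ 17·4 ≡ 12 (mod 56). So x ≡ 5 + 33·12 = 401 (mod 1848).
  Combine with x ≡ 12 (mod 53): write x = 401 + 1848·t and require 401 + 1848·t ≡ 12 (mod 53), i.e. 1848·t ≡ 12 − 401 ≡ 35 (mod 53). Since 1848^(−1) ≡ 15 (mod 53) (1848 ≡ 46 (mod 53)), t ≡ 15·35 ≡ 48 (mod 53). So x ≡ 401 + 1848·48 = 89105 (mod 97944).
Unique solution in [0, 97944): x = 89105.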